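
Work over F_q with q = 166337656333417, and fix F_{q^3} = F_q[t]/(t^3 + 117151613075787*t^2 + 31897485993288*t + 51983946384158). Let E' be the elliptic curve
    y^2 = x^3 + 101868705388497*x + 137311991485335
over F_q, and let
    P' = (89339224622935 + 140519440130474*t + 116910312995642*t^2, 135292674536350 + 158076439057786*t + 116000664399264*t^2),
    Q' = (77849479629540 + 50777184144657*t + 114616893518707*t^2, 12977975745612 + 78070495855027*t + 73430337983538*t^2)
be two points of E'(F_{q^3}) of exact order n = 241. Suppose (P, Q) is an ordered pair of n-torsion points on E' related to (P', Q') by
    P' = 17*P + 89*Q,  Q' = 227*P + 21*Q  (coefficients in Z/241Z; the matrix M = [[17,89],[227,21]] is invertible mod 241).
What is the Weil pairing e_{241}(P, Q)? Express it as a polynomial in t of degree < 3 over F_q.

Under M = [[17,89],[227,21]] in GL_2(Z/241), e_{241}(P',Q') = e_{241}(P,Q)^(17*21-89*227 mod 241).
Inverting 157 mod 241: 175. Thus e_{241}(P,Q) = e(P',Q')^{175}.
Build f_{241,P'} and f_{241,Q'} via the 8-bit ladder of 241=11110001_2; evaluate at shifted divisors; quotient in F_{166337656333417^3}.
The quotient is 98399386985099 + 49233168777943*t + 26150846960111*t^2.
Raise to 175: e(P,Q) = 137335965571931 + 55811749290511*t + 131151890709325*t^2 in mu_{241}.

137335965571931 + 55811749290511*t + 131151890709325*t^2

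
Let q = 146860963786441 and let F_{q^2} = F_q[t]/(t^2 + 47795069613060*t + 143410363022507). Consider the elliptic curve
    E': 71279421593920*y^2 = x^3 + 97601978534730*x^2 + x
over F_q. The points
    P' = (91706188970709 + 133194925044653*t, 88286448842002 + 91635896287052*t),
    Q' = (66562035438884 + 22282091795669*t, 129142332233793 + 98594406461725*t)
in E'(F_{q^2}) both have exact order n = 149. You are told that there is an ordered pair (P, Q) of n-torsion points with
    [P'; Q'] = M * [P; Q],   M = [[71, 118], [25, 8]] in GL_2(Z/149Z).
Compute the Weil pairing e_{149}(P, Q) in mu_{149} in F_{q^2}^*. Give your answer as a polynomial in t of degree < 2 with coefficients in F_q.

82009106635244 + 11352847990498*t

Since e_{149}(P,P)=e_{149}(Q,Q)=1 and e_{149}(Q,P)=e_{149}(P,Q)^{-1}, expanding e_{149}(71*P + 118*Q,25*P + 8*Q) leaves e(P,Q)^det(M).
Hence e(P,Q) = e(P',Q')^{75} where 75 = 2^{-1} mod 149.
(x,y)|->(38280241372021x+82591562439828,38280241372021y) sends E' to y^2=x^3+3756467084104*x+145641426202030.
Miller loop for e_{149} over F_{146860963786441^2}: bits of 149 = 10010101; 7 double steps + 3 add steps, l/v at each.
f_P(D_Q)/f_Q(D_P) = 96310289378314 + 14046606531954*t.
Raise to 75: e(P,Q) = 82009106635244 + 11352847990498*t in mu_{149}.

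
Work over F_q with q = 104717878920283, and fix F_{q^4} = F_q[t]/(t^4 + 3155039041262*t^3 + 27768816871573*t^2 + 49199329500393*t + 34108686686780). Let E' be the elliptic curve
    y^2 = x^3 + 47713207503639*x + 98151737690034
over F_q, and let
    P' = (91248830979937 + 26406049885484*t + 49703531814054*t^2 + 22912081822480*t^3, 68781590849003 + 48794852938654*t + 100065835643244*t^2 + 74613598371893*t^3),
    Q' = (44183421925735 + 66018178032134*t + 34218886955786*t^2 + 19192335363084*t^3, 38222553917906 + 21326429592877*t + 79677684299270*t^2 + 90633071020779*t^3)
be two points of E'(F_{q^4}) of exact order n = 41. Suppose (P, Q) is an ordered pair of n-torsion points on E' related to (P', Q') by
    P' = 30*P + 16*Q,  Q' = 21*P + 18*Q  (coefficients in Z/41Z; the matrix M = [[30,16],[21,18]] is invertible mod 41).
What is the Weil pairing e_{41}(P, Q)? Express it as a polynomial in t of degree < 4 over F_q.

11624668468372 + 95664810361222*t + 92165304542431*t^2 + 72310470662417*t^3

Since e_{41}(P,P)=e_{41}(Q,Q)=1 and e_{41}(Q,P)=e_{41}(P,Q)^{-1}, expanding e_{41}(30*P + 16*Q,21*P + 18*Q) leaves e(P,Q)^det(M).
Hence e(P,Q) = e(P',Q')^{40} where 40 = 40^{-1} mod 41.
Build f_{41,P'} and f_{41,Q'} via the 6-bit ladder of 41=101001_2; evaluate at shifted divisors; quotient in F_{104717878920283^4}.
The quotient is 38257673844476 + 11804081096948*t + 59042600269447*t^2 + 38134198177517*t^3.
Raise to 40: e(P,Q) = 11624668468372 + 95664810361222*t + 92165304542431*t^2 + 72310470662417*t^3 in mu_{41}.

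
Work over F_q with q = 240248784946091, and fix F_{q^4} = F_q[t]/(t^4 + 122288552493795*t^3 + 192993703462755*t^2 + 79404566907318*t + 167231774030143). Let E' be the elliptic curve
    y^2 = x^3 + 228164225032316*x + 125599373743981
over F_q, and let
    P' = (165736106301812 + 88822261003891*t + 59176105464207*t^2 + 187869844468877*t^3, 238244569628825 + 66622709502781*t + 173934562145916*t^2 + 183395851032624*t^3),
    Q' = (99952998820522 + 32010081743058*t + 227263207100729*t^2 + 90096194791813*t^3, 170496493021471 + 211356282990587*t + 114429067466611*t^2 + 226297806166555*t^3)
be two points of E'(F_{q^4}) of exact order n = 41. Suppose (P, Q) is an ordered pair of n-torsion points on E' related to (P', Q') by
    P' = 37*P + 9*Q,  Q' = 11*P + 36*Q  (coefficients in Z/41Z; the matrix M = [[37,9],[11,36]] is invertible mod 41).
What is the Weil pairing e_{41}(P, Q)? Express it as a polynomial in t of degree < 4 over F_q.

e_{41} is bilinear + alternating on E[41], so e_{41}(37*P + 9*Q, 11*P + 36*Q) = e_{41}(P,Q)^(37*36-9*11).
Inverting 3 mod 41: 14. Thus e_{41}(P,Q) = e(P',Q')^{14}.
Double-and-add over 101001: 6-1 doublings, 3-1 additions; each step l_{T,T}/v_{2T} or l_{T,P'}/v at Q'+S for random S.
f_P(D_Q)/f_Q(D_P) = 169028885880665 + 16373642095789*t + 190949434366445*t^2 + 83419724143380*t^3.
e_{41}(P,Q) = (169028885880665 + 16373642095789*t + 190949434366445*t^2 + 83419724143380*t^3)^{14} = 180043372046833 + 148796020930699*t + 79450928361206*t^2 + 71117090379812*t^3.

180043372046833 + 148796020930699*t + 79450928361206*t^2 + 71117090379812*t^3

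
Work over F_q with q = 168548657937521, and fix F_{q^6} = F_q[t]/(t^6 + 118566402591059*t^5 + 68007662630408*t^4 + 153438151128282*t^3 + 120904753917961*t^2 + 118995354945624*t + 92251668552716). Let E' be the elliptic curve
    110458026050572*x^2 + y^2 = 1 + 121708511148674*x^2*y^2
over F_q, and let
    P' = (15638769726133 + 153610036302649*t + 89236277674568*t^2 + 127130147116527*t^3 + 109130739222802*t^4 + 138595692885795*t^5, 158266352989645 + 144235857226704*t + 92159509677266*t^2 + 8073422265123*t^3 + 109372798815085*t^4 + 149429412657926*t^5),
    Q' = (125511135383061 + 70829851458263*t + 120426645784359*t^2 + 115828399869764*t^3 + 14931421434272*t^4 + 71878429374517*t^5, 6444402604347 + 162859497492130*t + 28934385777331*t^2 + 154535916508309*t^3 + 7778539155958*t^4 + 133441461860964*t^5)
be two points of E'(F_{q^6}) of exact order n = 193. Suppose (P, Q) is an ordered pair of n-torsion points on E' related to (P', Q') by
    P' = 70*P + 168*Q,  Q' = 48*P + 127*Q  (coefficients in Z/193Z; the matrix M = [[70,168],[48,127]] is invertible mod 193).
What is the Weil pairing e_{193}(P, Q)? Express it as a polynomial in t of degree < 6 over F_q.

39496863639976 + 142658023049248*t + 112643764450002*t^2 + 135124542894879*t^3 + 20606899268726*t^4 + 84972104410318*t^5

e_{193}(aP+bQ,cP+dQ) = e_{193}(P,Q)^(ad-bc); with (a,b,c,d)=(70,168,48,127) this gives the det-193 law.
70*127 - 168*48 = 826; reduced mod 193: det = 54, inverse 168.
Edwards->Montgomery: u=(1+y)/(1-y), v=u/x -> 27420174079860v^2=u^3+134401249066013u^2+u; then x_W=81461707694235u+38694422866541: y^2=x^3+77924411676381*x+84383028188185.
Run Miller on y^2=x^3+77924411676381*x+84383028188185 over F_{168548657937521}: ladder 11000001 (8 bits); e = f_P(D_Q)/f_Q(D_P).
Miller gives e_{193}(P',Q') = 143465451014464 + 130715185732056*t + 82525689627950*t^2 + 167141351848410*t^3 + 71713853594055*t^4 + 156465323121140*t^5 in F_{168548657937521^6}.
e_{193}(P,Q) = (143465451014464 + 130715185732056*t + 82525689627950*t^2 + 167141351848410*t^3 + 71713853594055*t^4 + 156465323121140*t^5)^{168} = 39496863639976 + 142658023049248*t + 112643764450002*t^2 + 135124542894879*t^3 + 20606899268726*t^4 + 84972104410318*t^5.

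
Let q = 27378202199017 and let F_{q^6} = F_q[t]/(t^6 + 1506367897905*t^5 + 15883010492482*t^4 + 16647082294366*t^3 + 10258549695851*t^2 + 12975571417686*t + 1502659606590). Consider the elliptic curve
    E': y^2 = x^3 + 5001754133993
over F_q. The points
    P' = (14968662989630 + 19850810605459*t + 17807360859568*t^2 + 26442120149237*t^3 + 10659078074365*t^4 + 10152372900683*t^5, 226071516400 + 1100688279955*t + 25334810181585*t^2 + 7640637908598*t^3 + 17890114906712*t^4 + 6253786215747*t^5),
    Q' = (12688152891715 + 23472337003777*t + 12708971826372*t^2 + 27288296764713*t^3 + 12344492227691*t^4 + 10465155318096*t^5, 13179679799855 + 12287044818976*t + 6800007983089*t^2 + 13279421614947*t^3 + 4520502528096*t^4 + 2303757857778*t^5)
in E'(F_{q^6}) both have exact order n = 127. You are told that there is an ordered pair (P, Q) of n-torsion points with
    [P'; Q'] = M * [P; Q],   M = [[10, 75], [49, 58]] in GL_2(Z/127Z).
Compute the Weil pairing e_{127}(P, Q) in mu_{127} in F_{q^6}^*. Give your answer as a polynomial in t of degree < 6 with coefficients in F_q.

23497891891048 + 2212789526596*t + 12169298324404*t^2 + 17357843629785*t^3 + 20971321387069*t^4 + 11917828589850*t^5

Alternating bilinearity on E[127] (values in mu_{127} in F_{27378202199017^6}) gives e(P',Q') = e(P,Q)^det(M).
Inverting 80 mod 127: 27. Thus e_{127}(P,Q) = e(P',Q')^{27}.
Double-and-add over 1111111: 7-1 doublings, 7-1 additions; each step l_{T,T}/v_{2T} or l_{T,P'}/v at Q'+S for random S.
So e_{127}(P',Q') = 20175144021630 + 4733852603772*t + 7251375162366*t^2 + 15894257047774*t^3 + 2663678445800*t^4 + 13759093992779*t^5.
Raise to 27: e(P,Q) = 23497891891048 + 2212789526596*t + 12169298324404*t^2 + 17357843629785*t^3 + 20971321387069*t^4 + 11917828589850*t^5 in mu_{127}.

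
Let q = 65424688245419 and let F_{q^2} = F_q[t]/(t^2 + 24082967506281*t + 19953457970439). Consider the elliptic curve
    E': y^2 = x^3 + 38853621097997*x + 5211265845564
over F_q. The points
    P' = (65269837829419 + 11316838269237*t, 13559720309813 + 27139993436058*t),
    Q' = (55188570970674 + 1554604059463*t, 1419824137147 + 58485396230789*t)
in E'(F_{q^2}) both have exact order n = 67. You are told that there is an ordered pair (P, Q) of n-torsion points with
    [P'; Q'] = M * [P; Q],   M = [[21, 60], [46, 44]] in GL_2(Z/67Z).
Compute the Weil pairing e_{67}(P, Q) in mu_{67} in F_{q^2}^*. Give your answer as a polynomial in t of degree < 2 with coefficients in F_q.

Under M = [[21,60],[46,44]] in GL_2(Z/67), e_{67}(P',Q') = e_{67}(P,Q)^(21*44-60*46 mod 67).
Inverting 40 mod 67: 62. Thus e_{67}(P,Q) = e(P',Q')^{62}.
Double-and-add over 1000011: 7-1 doublings, 3-1 additions; each step l_{T,T}/v_{2T} or l_{T,P'}/v at Q'+S for random S.
So e_{67}(P',Q') = 33842474894718 + 57225325421064*t.
Hence e(P,Q) = 43836196137816 + 19165455673627*t in F_{65424688245419^2}^*.

43836196137816 + 19165455673627*t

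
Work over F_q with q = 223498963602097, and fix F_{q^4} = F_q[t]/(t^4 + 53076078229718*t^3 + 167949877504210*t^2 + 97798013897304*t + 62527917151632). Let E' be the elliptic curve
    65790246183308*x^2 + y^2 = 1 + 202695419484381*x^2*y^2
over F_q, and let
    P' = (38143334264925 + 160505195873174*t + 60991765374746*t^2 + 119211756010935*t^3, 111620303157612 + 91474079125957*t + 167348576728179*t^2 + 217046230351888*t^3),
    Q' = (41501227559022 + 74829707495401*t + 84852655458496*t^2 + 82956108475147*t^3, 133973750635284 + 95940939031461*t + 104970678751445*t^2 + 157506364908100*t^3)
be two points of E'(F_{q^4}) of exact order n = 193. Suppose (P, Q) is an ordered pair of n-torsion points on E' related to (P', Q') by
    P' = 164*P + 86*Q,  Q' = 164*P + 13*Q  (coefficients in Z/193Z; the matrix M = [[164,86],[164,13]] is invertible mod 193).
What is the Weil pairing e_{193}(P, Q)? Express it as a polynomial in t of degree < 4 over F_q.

The 193-Weil pairing on E[193] over F_{223498963602097} is alternating-bilinear: e_{193}(P',Q') = e_{193}(P,Q)^det(M).
det M = 164*13 - 86*164 = -11972 = 187 (mod 193); 187^{-1} = 32 (mod 193).
Map (x,y)_Ed via u=(1+y)/(1-y), v=(1+y)/((1-y)x) to Montgomery A=129263823142982,B=194200062972074; then to (a',b')=(94571989064435,90953043374171).
Build f_{193,P'} and f_{193,Q'} via the 8-bit ladder of 193=11000001_2; evaluate at shifted divisors; quotient in F_{223498963602097^4}.
f_P(D_Q)/f_Q(D_P) = 85733357517856 + 121566040906587*t + 9102045900756*t^2 + 15337548499274*t^3.
Hence e(P,Q) = 71117108362851 + 120777544197022*t + 191584610145657*t^2 + 8035186284107*t^3 in F_{223498963602097^4}^*.

71117108362851 + 120777544197022*t + 191584610145657*t^2 + 8035186284107*t^3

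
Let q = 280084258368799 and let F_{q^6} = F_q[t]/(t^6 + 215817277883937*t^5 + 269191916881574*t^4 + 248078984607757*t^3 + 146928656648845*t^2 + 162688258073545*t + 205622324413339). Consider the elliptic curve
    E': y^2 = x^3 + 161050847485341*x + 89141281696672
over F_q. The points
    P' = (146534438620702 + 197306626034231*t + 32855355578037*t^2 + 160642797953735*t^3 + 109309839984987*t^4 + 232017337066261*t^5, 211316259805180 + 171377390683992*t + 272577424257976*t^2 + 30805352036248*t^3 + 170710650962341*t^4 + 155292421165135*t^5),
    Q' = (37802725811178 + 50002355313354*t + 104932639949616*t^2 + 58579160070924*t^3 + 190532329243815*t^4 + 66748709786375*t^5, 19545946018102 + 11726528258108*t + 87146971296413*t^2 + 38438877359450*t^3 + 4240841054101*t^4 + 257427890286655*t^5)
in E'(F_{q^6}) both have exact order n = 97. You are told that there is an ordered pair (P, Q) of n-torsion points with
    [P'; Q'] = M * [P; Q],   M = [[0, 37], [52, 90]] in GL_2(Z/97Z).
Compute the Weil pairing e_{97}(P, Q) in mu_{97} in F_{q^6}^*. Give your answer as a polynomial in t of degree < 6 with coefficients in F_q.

Alternating bilinearity on E[97] (values in mu_{97} in F_{280084258368799^6}) gives e(P',Q') = e(P,Q)^det(M).
det(M) mod 97 = 16; its inverse in (Z/97)^* is 91 (check: 16*91 mod 97 = 1).
Build f_{97,P'} and f_{97,Q'} via the 7-bit ladder of 97=1100001_2; evaluate at shifted divisors; quotient in F_{280084258368799^6}.
Miller gives e_{97}(P',Q') = 277297202272260 + 31931004076090*t + 171815429685019*t^2 + 178623491108123*t^3 + 266536338594794*t^4 + 264768108405135*t^5 in F_{280084258368799^6}.
e_{97}(P,Q) = (277297202272260 + 31931004076090*t + 171815429685019*t^2 + 178623491108123*t^3 + 266536338594794*t^4 + 264768108405135*t^5)^{91} = 135211644035753 + 12097540067701*t + 83026953301673*t^2 + 228350062667910*t^3 + 262717051179240*t^4 + 269119388363440*t^5.

135211644035753 + 12097540067701*t + 83026953301673*t^2 + 228350062667910*t^3 + 262717051179240*t^4 + 269119388363440*t^5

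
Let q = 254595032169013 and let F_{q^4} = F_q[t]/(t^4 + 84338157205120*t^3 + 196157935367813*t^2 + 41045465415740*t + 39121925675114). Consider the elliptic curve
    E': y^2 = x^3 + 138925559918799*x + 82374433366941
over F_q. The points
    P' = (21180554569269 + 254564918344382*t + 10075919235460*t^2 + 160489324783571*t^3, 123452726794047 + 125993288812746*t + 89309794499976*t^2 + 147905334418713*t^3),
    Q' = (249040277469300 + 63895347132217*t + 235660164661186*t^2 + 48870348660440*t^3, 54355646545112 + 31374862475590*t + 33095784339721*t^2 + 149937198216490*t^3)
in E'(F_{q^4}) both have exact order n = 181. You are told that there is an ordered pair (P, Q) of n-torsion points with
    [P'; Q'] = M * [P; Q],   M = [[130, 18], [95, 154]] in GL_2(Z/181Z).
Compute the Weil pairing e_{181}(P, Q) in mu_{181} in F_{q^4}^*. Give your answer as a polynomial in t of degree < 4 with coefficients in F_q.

71990795823050 + 252547988218092*t + 171539019164561*t^2 + 97938094286945*t^3

Under M = [[130,18],[95,154]] in GL_2(Z/181), e_{181}(P',Q') = e_{181}(P,Q)^(130*154-18*95 mod 181).
det(M) mod 181 = 29; its inverse in (Z/181)^* is 25 (check: 29*25 mod 181 = 1).
Miller loop for e_{181} over F_{254595032169013^4}: bits of 181 = 10110101; 7 double steps + 4 add steps, l/v at each.
f_P(D_Q)/f_Q(D_P) = 246240612218001 + 198817841328457*t + 47525354162957*t^2 + 229579362571011*t^3.
(246240612218001 + 198817841328457*t + 47525354162957*t^2 + 229579362571011*t^3)^{25} mod (254595032169013,f) = 71990795823050 + 252547988218092*t + 171539019164561*t^2 + 97938094286945*t^3.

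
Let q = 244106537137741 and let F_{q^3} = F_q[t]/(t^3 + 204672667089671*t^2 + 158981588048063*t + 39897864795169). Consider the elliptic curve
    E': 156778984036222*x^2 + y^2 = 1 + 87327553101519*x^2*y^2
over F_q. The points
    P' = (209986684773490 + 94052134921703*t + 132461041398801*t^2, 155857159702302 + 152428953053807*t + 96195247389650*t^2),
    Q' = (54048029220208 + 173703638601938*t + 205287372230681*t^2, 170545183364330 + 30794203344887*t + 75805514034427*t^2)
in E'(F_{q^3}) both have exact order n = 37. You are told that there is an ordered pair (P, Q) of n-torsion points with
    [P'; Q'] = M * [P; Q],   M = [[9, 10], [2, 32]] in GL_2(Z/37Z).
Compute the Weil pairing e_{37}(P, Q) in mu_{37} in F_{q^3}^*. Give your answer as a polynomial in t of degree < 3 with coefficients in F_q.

46950174898572 + 5201168688851*t + 221109140675305*t^2

Under M = [[9,10],[2,32]] in GL_2(Z/37), e_{37}(P',Q') = e_{37}(P,Q)^(9*32-10*2 mod 37).
Inverting 9 mod 37: 33. Thus e_{37}(P,Q) = e(P',Q')^{33}.
Edwards a_E,d_E -> Montgomery A=0,B=103992163784878 -> Weierstrass 3759092144135,0 via alpha=0,beta=78389492018111.
Double-and-add over 100101: 6-1 doublings, 3-1 additions; each step l_{T,T}/v_{2T} or l_{T,P'}/v at Q'+S for random S.
The quotient is 146443205406855 + 158586618811518*t + 151643406966297*t^2.
Thus e_{37}(P,Q) = 46950174898572 + 5201168688851*t + 221109140675305*t^2.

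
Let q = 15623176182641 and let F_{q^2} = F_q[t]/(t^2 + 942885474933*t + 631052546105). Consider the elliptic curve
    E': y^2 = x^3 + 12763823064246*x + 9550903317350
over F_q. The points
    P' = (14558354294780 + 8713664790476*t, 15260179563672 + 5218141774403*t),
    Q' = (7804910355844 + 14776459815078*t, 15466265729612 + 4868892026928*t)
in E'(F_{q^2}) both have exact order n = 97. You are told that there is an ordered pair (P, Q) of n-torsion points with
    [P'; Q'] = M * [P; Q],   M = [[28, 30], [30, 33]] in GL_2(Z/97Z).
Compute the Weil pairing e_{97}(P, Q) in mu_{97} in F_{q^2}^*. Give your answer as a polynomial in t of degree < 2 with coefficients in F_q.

10536685444107 + 5646289889260*t

Under M = [[28,30],[30,33]] in GL_2(Z/97), e_{97}(P',Q') = e_{97}(P,Q)^(28*33-30*30 mod 97).
det M = 28*33 - 30*30 = 24 = 24 (mod 97); 24^{-1} = 93 (mod 97).
7-bit Miller (1100001) on E'/F_{15623176182641} with a'=12763823064246, b'=9550903317350: accumulate tangent/chord ratios at Q'+S and P'+S'.
The quotient is 11132971555970 + 15620214513267*t.
e_{97}(P,Q) = (11132971555970 + 15620214513267*t)^{93} = 10536685444107 + 5646289889260*t.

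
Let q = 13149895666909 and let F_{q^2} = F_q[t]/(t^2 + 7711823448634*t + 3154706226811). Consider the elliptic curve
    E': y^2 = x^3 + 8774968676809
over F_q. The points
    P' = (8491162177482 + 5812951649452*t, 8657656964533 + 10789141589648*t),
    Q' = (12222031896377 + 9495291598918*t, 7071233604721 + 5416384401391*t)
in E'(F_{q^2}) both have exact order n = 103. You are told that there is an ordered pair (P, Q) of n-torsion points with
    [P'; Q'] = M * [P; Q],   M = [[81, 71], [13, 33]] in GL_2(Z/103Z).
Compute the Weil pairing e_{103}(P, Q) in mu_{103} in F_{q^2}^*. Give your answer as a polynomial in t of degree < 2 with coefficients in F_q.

7386597015343 + 5191386734639*t

e_{103}(aP+bQ,cP+dQ) = e_{103}(P,Q)^(ad-bc); with (a,b,c,d)=(81,71,13,33) this gives the det-103 law.
81*33 - 71*13 = 1750; reduced mod 103: det = 102, inverse 102.
Run Miller on y^2=x^3+8774968676809 over F_{13149895666909}: ladder 1100111 (7 bits); e = f_P(D_Q)/f_Q(D_P).
Miller gives e_{103}(P',Q') = 11469570621639 + 7958508932270*t in F_{13149895666909^2}.
Hence e(P,Q) = 7386597015343 + 5191386734639*t in F_{13149895666909^2}^*.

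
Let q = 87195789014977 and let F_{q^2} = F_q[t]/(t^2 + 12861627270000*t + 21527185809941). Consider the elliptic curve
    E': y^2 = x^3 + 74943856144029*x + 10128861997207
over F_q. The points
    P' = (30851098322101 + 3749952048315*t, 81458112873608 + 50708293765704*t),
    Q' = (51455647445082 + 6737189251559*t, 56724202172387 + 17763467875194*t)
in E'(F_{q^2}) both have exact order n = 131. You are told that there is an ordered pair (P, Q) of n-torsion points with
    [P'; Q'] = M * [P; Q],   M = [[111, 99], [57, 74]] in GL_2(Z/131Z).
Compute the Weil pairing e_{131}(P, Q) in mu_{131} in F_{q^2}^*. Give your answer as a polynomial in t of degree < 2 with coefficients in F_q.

74358563518063 + 63689088415667*t

Under M = [[111,99],[57,74]] in GL_2(Z/131), e_{131}(P',Q') = e_{131}(P,Q)^(111*74-99*57 mod 131).
Hence e(P,Q) = e(P',Q')^{8} where 8 = 82^{-1} mod 131.
8-bit Miller (10000011) on E'/F_{87195789014977} with a'=74943856144029, b'=10128861997207: accumulate tangent/chord ratios at Q'+S and P'+S'.
f_P(D_Q)/f_Q(D_P) = 78206210339577 + 824820252401*t.
Hence e(P,Q) = 74358563518063 + 63689088415667*t in F_{87195789014977^2}^*.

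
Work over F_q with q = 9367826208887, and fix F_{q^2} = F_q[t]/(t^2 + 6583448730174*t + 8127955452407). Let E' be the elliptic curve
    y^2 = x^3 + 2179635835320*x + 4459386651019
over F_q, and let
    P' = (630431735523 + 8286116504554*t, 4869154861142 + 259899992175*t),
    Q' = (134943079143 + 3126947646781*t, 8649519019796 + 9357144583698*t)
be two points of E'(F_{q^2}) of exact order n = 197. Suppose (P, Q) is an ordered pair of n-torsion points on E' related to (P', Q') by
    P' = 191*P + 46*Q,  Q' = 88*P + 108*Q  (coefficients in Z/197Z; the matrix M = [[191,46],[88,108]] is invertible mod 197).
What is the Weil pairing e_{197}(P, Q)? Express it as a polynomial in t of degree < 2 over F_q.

e_{197}(aP+bQ,cP+dQ) = e_{197}(P,Q)^(ad-bc); with (a,b,c,d)=(191,46,88,108) this gives the det-197 law.
191*108 - 46*88 = 16580; reduced mod 197: det = 32, inverse 117.
n = 197 = (11000101)_2 (8 bits, wt 4); accumulate f_{197,P'}(Q'+S)/f_{197,P'}(S) along the 7-step ladder.
So e_{197}(P',Q') = 4898940817597 + 4105097664705*t.
e_{197}(P,Q) = (4898940817597 + 4105097664705*t)^{117} = 8819054940468 + 4047938650236*t.

8819054940468 + 4047938650236*t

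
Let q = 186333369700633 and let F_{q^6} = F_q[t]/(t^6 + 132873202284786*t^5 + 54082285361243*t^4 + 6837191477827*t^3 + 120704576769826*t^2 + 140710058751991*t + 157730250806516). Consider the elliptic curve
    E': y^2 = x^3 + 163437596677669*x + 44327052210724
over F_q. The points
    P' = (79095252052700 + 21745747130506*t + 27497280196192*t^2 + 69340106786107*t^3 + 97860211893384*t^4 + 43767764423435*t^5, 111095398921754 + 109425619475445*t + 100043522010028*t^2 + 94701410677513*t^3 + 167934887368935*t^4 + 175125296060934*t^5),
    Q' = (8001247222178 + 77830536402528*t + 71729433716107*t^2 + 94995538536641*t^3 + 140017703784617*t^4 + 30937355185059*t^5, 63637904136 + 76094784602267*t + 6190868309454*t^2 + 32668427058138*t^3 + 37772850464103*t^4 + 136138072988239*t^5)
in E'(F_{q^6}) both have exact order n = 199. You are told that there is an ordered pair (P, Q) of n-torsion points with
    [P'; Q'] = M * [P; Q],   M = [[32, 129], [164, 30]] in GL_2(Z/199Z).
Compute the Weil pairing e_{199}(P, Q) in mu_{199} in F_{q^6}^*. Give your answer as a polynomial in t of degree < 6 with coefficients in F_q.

Under M = [[32,129],[164,30]] in GL_2(Z/199), e_{199}(P',Q') = e_{199}(P,Q)^(32*30-129*164 mod 199).
So e_{199}(P,Q) = e_{199}(P',Q')^{80}, since 102*80 = 1 mod 199.
Double-and-add over 11000111: 8-1 doublings, 5-1 additions; each step l_{T,T}/v_{2T} or l_{T,P'}/v at Q'+S for random S.
f_P(D_Q)/f_Q(D_P) = 105070948397437 + 143354607858032*t + 162300818128589*t^2 + 136475000266193*t^3 + 17757864414753*t^4 + 21370715750253*t^5.
e_{199}(P,Q) = (105070948397437 + 143354607858032*t + 162300818128589*t^2 + 136475000266193*t^3 + 17757864414753*t^4 + 21370715750253*t^5)^{80} = 58778380823229 + 164303401089096*t + 168057868472557*t^2 + 43809648411162*t^3 + 6590214073972*t^4 + 60878297606783*t^5.

58778380823229 + 164303401089096*t + 168057868472557*t^2 + 43809648411162*t^3 + 6590214073972*t^4 + 60878297606783*t^5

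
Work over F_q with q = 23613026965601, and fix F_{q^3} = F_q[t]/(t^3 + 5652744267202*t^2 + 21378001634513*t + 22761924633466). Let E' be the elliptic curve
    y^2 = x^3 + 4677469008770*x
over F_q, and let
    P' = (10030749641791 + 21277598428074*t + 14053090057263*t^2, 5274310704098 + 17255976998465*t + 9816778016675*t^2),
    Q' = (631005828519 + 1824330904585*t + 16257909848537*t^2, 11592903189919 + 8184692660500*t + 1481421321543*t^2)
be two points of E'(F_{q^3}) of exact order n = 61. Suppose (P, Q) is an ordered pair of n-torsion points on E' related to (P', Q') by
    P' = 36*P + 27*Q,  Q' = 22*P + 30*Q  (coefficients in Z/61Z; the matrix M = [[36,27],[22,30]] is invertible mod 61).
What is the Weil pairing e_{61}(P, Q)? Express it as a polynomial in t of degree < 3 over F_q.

13310634497860 + 3939057682550*t + 21962089747938*t^2

Since e_{61}(P,P)=e_{61}(Q,Q)=1 and e_{61}(Q,P)=e_{61}(P,Q)^{-1}, expanding e_{61}(36*P + 27*Q,22*P + 30*Q) leaves e(P,Q)^det(M).
det(M) mod 61 = 59; its inverse in (Z/61)^* is 30 (check: 59*30 mod 61 = 1).
Miller loop for e_{61} over F_{23613026965601^3}: bits of 61 = 111101; 5 double steps + 4 add steps, l/v at each.
The quotient is 16396408835516 + 7616024388179*t + 16673274694116*t^2.
e_{61}(P,Q) = (16396408835516 + 7616024388179*t + 16673274694116*t^2)^{30} = 13310634497860 + 3939057682550*t + 21962089747938*t^2.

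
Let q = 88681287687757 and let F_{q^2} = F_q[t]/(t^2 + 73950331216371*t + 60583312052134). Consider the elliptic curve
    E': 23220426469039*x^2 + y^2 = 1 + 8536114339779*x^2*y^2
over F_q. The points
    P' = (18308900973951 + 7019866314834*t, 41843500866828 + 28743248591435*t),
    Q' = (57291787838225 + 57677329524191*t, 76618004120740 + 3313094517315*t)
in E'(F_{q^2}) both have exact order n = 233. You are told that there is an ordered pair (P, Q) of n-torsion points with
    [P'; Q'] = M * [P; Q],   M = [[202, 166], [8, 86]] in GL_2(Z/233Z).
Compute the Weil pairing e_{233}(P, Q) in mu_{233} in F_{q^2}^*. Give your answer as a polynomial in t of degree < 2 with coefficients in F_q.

10465114202432 + 55982577343294*t

Since e_{233}(P,P)=e_{233}(Q,Q)=1 and e_{233}(Q,P)=e_{233}(P,Q)^{-1}, expanding e_{233}(202*P + 166*Q,8*P + 86*Q) leaves e(P,Q)^det(M).
det(M) mod 233 = 200; its inverse in (Z/233)^* is 120 (check: 200*120 mod 233 = 1).
Edwards a_E,d_E -> Montgomery A=46385280192995,B=46719986680117 -> Weierstrass 491535876103,36388543190466 via alpha=34853186030722,beta=3671078032315.
8-bit Miller (11101001) on E'/F_{88681287687757} with a'=491535876103, b'=36388543190466: accumulate tangent/chord ratios at Q'+S and P'+S'.
Miller gives e_{233}(P',Q') = 42963638246693 + 25644898022041*t in F_{88681287687757^2}.
Hence e(P,Q) = 10465114202432 + 55982577343294*t in F_{88681287687757^2}^*.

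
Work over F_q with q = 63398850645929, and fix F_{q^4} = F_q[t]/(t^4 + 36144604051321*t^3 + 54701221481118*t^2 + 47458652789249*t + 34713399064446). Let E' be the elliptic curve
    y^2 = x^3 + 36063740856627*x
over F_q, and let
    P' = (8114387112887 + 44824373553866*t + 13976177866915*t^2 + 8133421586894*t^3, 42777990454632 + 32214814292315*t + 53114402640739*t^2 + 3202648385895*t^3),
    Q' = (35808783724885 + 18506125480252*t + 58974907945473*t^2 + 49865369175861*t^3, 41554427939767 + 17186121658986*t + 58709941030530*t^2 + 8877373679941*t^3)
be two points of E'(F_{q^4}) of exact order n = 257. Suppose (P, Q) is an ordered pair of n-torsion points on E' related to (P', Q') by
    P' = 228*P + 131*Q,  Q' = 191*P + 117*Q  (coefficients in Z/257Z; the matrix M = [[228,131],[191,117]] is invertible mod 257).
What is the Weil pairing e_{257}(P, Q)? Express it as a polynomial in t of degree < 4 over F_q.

Alternating bilinearity on E[257] (values in mu_{257} in F_{63398850645929^4}) gives e(P',Q') = e(P,Q)^det(M).
det(M) mod 257 = 113; its inverse in (Z/257)^* is 116 (check: 113*116 mod 257 = 1).
Double-and-add over 100000001: 9-1 doublings, 2-1 additions; each step l_{T,T}/v_{2T} or l_{T,P'}/v at Q'+S for random S.
The quotient is 782259432840 + 39670701405867*t + 30217424584229*t^2 + 20070002749364*t^3.
Raise to 116: e(P,Q) = 49407587504312 + 27072439411728*t + 30467417700237*t^2 + 54796921811102*t^3 in mu_{257}.

49407587504312 + 27072439411728*t + 30467417700237*t^2 + 54796921811102*t^3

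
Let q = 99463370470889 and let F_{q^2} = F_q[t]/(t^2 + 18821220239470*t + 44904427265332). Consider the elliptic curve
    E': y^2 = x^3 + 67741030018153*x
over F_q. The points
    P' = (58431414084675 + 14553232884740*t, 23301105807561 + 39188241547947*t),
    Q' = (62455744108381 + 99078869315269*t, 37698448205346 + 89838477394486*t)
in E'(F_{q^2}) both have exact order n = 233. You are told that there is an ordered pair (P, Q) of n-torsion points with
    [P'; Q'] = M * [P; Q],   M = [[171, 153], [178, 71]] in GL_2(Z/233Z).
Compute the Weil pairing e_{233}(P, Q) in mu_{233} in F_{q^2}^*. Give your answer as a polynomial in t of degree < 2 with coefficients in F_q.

16358784906802 + 42618086195554*t

Since e_{233}(P,P)=e_{233}(Q,Q)=1 and e_{233}(Q,P)=e_{233}(P,Q)^{-1}, expanding e_{233}(171*P + 153*Q,178*P + 71*Q) leaves e(P,Q)^det(M).
det(M) mod 233 = 52; its inverse in (Z/233)^* is 121 (check: 52*121 mod 233 = 1).
Run Miller on y^2=x^3+67741030018153*x over F_{99463370470889}: ladder 11101001 (8 bits); e = f_P(D_Q)/f_Q(D_P).
e_{233}(P',Q') = 50355413965103 + 18996520593507*t.
(50355413965103 + 18996520593507*t)^{121} mod (99463370470889,f) = 16358784906802 + 42618086195554*t.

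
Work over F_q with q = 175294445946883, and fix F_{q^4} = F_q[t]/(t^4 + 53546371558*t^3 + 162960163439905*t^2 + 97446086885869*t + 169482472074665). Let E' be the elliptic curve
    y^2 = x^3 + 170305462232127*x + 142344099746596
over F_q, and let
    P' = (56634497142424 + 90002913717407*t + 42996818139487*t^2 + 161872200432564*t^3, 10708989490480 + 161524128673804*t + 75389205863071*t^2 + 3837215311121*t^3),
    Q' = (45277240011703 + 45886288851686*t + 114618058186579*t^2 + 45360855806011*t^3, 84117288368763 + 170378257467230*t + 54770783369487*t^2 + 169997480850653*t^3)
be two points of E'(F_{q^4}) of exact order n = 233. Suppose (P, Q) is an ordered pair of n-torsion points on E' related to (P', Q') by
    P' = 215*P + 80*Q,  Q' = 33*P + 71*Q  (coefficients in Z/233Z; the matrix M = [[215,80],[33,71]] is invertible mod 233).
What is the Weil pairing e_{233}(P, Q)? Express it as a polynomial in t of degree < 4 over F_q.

Since e_{233}(P,P)=e_{233}(Q,Q)=1 and e_{233}(Q,P)=e_{233}(P,Q)^{-1}, expanding e_{233}(215*P + 80*Q,33*P + 71*Q) leaves e(P,Q)^det(M).
Inverting 43 mod 233: 168. Thus e_{233}(P,Q) = e(P',Q')^{168}.
Run Miller on y^2=x^3+170305462232127*x+142344099746596 over F_{175294445946883}: ladder 11101001 (8 bits); e = f_P(D_Q)/f_Q(D_P).
Result: e(P',Q') = 67808428284405 + 115063872188083*t + 163284097872387*t^2 + 69955246725871*t^3.
Finally e_{233}(P,Q) = 83325248231024 + 50672982601460*t + 69731678684405*t^2 + 127551967063333*t^3.

83325248231024 + 50672982601460*t + 69731678684405*t^2 + 127551967063333*t^3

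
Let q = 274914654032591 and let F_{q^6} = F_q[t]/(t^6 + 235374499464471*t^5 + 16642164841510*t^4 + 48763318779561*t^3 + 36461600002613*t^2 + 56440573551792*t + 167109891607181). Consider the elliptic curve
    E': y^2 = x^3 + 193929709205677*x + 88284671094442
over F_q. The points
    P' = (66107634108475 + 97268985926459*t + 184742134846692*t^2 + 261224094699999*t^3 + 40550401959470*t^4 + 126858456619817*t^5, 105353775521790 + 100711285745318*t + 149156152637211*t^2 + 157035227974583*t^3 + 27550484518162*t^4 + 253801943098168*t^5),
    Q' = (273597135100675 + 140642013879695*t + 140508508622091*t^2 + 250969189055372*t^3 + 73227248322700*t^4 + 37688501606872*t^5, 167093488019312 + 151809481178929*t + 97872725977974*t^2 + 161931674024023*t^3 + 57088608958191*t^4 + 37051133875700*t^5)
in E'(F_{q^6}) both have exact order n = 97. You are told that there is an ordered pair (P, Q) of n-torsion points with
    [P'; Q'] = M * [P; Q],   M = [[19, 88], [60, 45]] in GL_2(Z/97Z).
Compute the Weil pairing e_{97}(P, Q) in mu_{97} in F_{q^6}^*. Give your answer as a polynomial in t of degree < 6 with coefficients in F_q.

72228340622020 + 104241220712924*t + 80054165256251*t^2 + 261913974595952*t^3 + 132122711778774*t^4 + 8391774647299*t^5

Under M = [[19,88],[60,45]] in GL_2(Z/97), e_{97}(P',Q') = e_{97}(P,Q)^(19*45-88*60 mod 97).
19*45 - 88*60 = -4425; reduced mod 97: det = 37, inverse 21.
Run Miller on y^2=x^3+193929709205677*x+88284671094442 over F_{274914654032591}: ladder 1100001 (7 bits); e = f_P(D_Q)/f_Q(D_P).
So e_{97}(P',Q') = 438461611774 + 81318949768119*t + 137442427517200*t^2 + 220526639710497*t^3 + 253737585664678*t^4 + 226714353788420*t^5.
Thus e_{97}(P,Q) = 72228340622020 + 104241220712924*t + 80054165256251*t^2 + 261913974595952*t^3 + 132122711778774*t^4 + 8391774647299*t^5.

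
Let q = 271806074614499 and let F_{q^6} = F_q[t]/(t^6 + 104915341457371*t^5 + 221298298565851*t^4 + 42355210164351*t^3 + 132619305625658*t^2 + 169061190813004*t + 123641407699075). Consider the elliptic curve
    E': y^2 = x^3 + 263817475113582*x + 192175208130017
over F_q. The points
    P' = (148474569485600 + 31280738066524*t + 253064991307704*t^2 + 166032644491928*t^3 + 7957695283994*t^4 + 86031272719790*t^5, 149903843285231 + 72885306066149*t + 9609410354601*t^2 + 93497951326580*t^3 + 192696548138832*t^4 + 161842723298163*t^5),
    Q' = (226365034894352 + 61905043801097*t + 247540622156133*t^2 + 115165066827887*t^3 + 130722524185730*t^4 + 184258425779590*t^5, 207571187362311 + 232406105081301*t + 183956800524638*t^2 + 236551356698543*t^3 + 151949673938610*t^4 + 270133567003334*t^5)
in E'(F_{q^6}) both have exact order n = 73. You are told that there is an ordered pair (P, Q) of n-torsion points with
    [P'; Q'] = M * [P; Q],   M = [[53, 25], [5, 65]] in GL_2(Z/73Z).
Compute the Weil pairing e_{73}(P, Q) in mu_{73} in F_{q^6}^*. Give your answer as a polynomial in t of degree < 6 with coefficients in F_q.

152899864740459 + 31506500117465*t + 93393683098164*t^2 + 56111220311464*t^3 + 259142625072276*t^4 + 244400960436552*t^5

The 73-Weil pairing on E[73] over F_{271806074614499} is alternating-bilinear: e_{73}(P',Q') = e_{73}(P,Q)^det(M).
det M = 53*65 - 25*5 = 3320 = 35 (mod 73); 35^{-1} = 48 (mod 73).
n = 73 = (1001001)_2 (7 bits, wt 3); accumulate f_{73,P'}(Q'+S)/f_{73,P'}(S) along the 6-step ladder.
Miller gives e_{73}(P',Q') = 18246606274108 + 58413085859251*t + 5655846788798*t^2 + 32932759336945*t^3 + 257116434086755*t^4 + 104651218300145*t^5 in F_{271806074614499^6}.
Raise to 48: e(P,Q) = 152899864740459 + 31506500117465*t + 93393683098164*t^2 + 56111220311464*t^3 + 259142625072276*t^4 + 244400960436552*t^5 in mu_{73}.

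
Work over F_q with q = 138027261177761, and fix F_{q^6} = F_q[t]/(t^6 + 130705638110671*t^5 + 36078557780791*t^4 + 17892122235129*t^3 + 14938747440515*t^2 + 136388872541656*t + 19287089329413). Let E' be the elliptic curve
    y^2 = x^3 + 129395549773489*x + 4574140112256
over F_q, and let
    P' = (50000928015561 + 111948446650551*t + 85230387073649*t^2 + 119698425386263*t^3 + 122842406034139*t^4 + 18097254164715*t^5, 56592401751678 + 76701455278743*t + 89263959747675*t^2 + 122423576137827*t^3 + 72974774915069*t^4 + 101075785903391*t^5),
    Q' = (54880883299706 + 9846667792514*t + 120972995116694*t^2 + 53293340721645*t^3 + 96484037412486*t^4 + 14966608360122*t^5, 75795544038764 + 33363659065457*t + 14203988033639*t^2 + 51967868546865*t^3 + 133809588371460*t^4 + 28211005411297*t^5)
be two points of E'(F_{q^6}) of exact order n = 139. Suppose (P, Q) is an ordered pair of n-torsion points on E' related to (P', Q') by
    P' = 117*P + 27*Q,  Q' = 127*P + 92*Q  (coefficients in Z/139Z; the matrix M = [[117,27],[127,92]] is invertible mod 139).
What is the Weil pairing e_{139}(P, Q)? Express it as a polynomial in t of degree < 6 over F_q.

8964205686382 + 48025941673791*t + 113478125316349*t^2 + 13332007904011*t^3 + 119464919930279*t^4 + 36370461957987*t^5

The 139-Weil pairing on E[139] over F_{138027261177761} is alternating-bilinear: e_{139}(P',Q') = e_{139}(P,Q)^det(M).
Inverting 107 mod 139: 13. Thus e_{139}(P,Q) = e(P',Q')^{13}.
Miller loop for e_{139} over F_{138027261177761^6}: bits of 139 = 10001011; 7 double steps + 3 add steps, l/v at each.
So e_{139}(P',Q') = 73752997810929 + 7031720911265*t + 92942653036442*t^2 + 43582825459574*t^3 + 65679026094870*t^4 + 39277572035344*t^5.
Hence e(P,Q) = 8964205686382 + 48025941673791*t + 113478125316349*t^2 + 13332007904011*t^3 + 119464919930279*t^4 + 36370461957987*t^5 in F_{138027261177761^6}^*.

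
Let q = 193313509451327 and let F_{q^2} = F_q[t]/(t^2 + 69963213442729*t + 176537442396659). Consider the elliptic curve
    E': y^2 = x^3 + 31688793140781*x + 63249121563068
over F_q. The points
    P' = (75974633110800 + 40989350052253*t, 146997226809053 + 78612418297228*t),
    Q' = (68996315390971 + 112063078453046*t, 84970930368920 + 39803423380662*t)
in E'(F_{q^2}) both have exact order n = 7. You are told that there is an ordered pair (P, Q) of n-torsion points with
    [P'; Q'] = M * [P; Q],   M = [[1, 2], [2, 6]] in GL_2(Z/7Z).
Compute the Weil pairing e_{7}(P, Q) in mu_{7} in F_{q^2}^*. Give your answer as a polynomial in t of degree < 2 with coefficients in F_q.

Since e_{7}(P,P)=e_{7}(Q,Q)=1 and e_{7}(Q,P)=e_{7}(P,Q)^{-1}, expanding e_{7}(1*P + 2*Q,2*P + 6*Q) leaves e(P,Q)^det(M).
So e_{7}(P,Q) = e_{7}(P',Q')^{4}, since 2*4 = 1 mod 7.
n = 7 = (111)_2 (3 bits, wt 3); accumulate f_{7,P'}(Q'+S)/f_{7,P'}(S) along the 2-step ladder.
f_P(D_Q)/f_Q(D_P) = 131009656506034 + 116289642599513*t.
Finally e_{7}(P,Q) = 4081824674792 + 91551231259548*t.

4081824674792 + 91551231259548*t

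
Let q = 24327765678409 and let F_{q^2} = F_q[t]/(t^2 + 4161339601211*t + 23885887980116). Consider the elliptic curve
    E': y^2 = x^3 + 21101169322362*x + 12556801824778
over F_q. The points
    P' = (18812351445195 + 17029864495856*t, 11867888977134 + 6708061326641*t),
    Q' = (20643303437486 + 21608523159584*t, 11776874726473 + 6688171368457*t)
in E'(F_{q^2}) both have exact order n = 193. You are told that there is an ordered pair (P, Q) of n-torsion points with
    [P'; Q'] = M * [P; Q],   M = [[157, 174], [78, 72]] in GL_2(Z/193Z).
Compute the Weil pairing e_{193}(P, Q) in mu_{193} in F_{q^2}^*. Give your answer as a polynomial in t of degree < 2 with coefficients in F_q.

23664571136045 + 19634907197995*t

e_{193} is bilinear + alternating on E[193], so e_{193}(157*P + 174*Q, 78*P + 72*Q) = e_{193}(P,Q)^(157*72-174*78).
det(M) mod 193 = 48; its inverse in (Z/193)^* is 189 (check: 48*189 mod 193 = 1).
Double-and-add over 11000001: 8-1 doublings, 3-1 additions; each step l_{T,T}/v_{2T} or l_{T,P'}/v at Q'+S for random S.
The quotient is 4745473411894 + 1890161266326*t.
e_{193}(P,Q) = (4745473411894 + 1890161266326*t)^{189} = 23664571136045 + 19634907197995*t.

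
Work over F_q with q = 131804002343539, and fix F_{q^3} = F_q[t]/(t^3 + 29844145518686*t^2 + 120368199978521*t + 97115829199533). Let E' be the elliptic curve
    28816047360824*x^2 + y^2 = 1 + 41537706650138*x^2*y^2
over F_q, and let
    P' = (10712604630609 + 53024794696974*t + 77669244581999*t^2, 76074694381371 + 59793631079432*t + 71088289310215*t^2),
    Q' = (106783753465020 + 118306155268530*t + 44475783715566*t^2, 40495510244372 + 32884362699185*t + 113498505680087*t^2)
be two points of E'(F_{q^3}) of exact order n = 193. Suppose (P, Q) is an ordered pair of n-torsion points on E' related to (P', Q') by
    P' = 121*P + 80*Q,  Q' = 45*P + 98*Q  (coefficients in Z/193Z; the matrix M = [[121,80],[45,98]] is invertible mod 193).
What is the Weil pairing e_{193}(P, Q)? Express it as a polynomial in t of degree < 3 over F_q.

38940483534929 + 129549473519501*t + 112022880342689*t^2

Alternating bilinearity on E[193] (values in mu_{193} in F_{131804002343539^3}) gives e(P',Q') = e(P,Q)^det(M).
Hence e(P,Q) = e(P',Q')^{80} where 80 = 152^{-1} mod 193.
Map (x,y)_Ed via u=(1+y)/(1-y), v=(1+y)/((1-y)x) to Montgomery A=105698092817618,B=37860786283894; then to (a',b')=(10009608468806,89702839776560).
Miller loop for e_{193} over F_{131804002343539^3}: bits of 193 = 11000001; 7 double steps + 2 add steps, l/v at each.
So e_{193}(P',Q') = 48547424413608 + 123573337337242*t + 47974912215410*t^2.
Raise to 80: e(P,Q) = 38940483534929 + 129549473519501*t + 112022880342689*t^2 in mu_{193}.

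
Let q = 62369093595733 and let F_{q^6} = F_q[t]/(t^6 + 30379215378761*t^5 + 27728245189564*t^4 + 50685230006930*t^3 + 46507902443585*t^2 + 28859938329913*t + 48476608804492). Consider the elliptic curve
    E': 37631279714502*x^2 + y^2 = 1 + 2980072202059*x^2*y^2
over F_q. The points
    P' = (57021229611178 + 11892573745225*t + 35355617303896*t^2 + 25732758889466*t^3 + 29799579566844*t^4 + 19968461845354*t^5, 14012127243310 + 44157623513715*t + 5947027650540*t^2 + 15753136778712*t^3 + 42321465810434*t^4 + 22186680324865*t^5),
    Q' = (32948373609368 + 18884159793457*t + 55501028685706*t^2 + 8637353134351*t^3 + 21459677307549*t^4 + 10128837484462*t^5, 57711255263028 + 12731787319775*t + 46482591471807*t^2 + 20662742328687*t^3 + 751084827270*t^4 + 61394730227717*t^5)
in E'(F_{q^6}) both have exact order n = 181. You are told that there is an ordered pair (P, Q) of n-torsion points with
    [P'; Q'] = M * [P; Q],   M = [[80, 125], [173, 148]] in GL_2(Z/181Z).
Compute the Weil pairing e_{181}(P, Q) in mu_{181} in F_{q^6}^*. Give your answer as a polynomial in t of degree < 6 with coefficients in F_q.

e_{181} is bilinear + alternating on E[181], so e_{181}(80*P + 125*Q, 173*P + 148*Q) = e_{181}(P,Q)^(80*148-125*173).
det M = 80*148 - 125*173 = -9785 = 170 (mod 181); 170^{-1} = 148 (mod 181).
Map (x,y)_Ed via u=(1+y)/(1-y), v=(1+y)/((1-y)x) to Montgomery A=54334667795923,B=36577938772480; then to (a',b')=(0,41492357205589).
Run Miller on y^2=x^3+41492357205589 over F_{62369093595733}: ladder 10110101 (8 bits); e = f_P(D_Q)/f_Q(D_P).
Miller gives e_{181}(P',Q') = 13140041932663 + 32372834706159*t + 31653843492025*t^2 + 47588577589058*t^3 + 49900793451502*t^4 + 11089885966372*t^5 in F_{62369093595733^6}.
Finally e_{181}(P,Q) = 25706954840696 + 59245069583607*t + 3736654394564*t^2 + 1840283848983*t^3 + 41320022822232*t^4 + 29104481430999*t^5.

25706954840696 + 59245069583607*t + 3736654394564*t^2 + 1840283848983*t^3 + 41320022822232*t^4 + 29104481430999*t^5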